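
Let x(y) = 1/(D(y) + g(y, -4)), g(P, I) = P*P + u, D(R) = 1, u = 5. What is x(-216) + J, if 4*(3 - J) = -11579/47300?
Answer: 1228447259/401293200 ≈ 3.0612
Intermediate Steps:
J = 579179/189200 (J = 3 - (-11579)/(4*47300) = 3 - ¼*(-11579/47300) = 3 + 11579/189200 = 579179/189200 ≈ 3.0612)
g(P, I) = 5 + P² (g(P, I) = P*P + 5 = P² + 5 = 5 + P²)
x(y) = 1/(6 + y²) (x(y) = 1/(1 + (5 + y²)) = 1/(6 + y²))
x(-216) + J = 1/(6 + (-216)²) + 579179/189200 = 1/(6 + 46656) + 579179/189200 = 1/46662 + 579179/189200 = 1228447259/401293200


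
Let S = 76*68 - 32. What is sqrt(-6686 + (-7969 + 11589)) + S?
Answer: 5136 + I*sqrt(3066) ≈ 5136.0 + 55.371*I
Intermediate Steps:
S = 5136 (S = 5168 - 32 = 5136)
sqrt(-6686 + (-7969 + 11589)) + S = sqrt(-6686 + (-7969 + 11589)) + 5136 = sqrt(-6686 + 3620) + 5136 = sqrt(-3066) + 5136 = I*sqrt(3066) + 5136 = 5136 + I*sqrt(3066)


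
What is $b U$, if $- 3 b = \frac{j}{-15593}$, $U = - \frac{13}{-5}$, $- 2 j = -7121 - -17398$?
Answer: $- \frac{133601}{467790} \approx -0.2856$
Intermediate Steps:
$j = - \frac{10277}{2}$ ($j = - \frac{-7121 - -17398}{2} = - \frac{-7121 + 17398}{2} = \left(- \frac{1}{2}\right) 10277 = - \frac{10277}{2} \approx -5138.5$)
$U = \frac{13}{5}$ ($U = \left(-13\right) \left(- \frac{1}{5}\right) = \frac{13}{5} \approx 2.6$)
$b = - \frac{10277}{93558}$ ($b = - \frac{\left(- \frac{10277}{2}\right) \frac{1}{-15593}}{3} = - \frac{\left(- \frac{10277}{2}\right) \left(- \frac{1}{15593}\right)}{3} = \left(- \frac{1}{3}\right) \frac{10277}{31186} = - \frac{10277}{93558} \approx -0.10985$)
$b U = \left(- \frac{10277}{93558}\right) \frac{13}{5} = - \frac{133601}{467790}$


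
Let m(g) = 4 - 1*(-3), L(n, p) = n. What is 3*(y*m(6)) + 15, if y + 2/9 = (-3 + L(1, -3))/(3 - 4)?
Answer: 157/3 ≈ 52.333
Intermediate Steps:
m(g) = 7 (m(g) = 4 + 3 = 7)
y = 16/9 (y = -2/9 + (-3 + 1)/(3 - 4) = -2/9 - 2/(-1) = -2/9 - 2*(-1) = -2/9 + 2 = 16/9 ≈ 1.7778)
3*(y*m(6)) + 15 = 3*((16/9)*7) + 15 = 3*(112/9) + 15 = 112/3 + 15 = 157/3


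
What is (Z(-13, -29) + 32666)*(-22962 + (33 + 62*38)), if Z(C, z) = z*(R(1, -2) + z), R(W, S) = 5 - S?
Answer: -685163192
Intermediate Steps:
Z(C, z) = z*(7 + z) (Z(C, z) = z*((5 - 1*(-2)) + z) = z*((5 + 2) + z) = z*(7 + z))
(Z(-13, -29) + 32666)*(-22962 + (33 + 62*38)) = (-29*(7 - 29) + 32666)*(-22962 + (33 + 62*38)) = (-29*(-22) + 32666)*(-22962 + (33 + 2356)) = (638 + 32666)*(-22962 + 2389) = 33304*(-20573) = -685163192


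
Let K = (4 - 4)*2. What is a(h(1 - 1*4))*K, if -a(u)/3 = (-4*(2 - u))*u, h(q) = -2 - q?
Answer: 0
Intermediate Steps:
K = 0 (K = 0*2 = 0)
a(u) = -3*u*(-8 + 4*u) (a(u) = -3*(-4*(2 - u))*u = -3*(-8 + 4*u)*u = -3*u*(-8 + 4*u))
a(h(1 - 1*4))*K = (12*(-2 - (1 - 1*4))*(2 - (-2 - (1 - 1*4))))*0 = (12*(-2 - (1 - 4))*(2 - (-2 - (1 - 4))))*0 = (12*(-2 - 1*(-3))*(2 - (-2 - 1*(-3))))*0 = (12*(-2 + 3)*(2 - (-2 + 3)))*0 = (12*1*(2 - 1*1))*0 = (12*1*(2 - 1))*0 = (12*1*1)*0 = 12*0 = 0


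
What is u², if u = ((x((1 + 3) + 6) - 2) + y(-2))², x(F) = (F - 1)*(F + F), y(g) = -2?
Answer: 959512576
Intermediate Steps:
x(F) = 2*F*(-1 + F) (x(F) = (-1 + F)*(2*F) = 2*F*(-1 + F))
u = 30976 (u = ((2*((1 + 3) + 6)*(-1 + ((1 + 3) + 6)) - 2) - 2)² = ((2*(4 + 6)*(-1 + (4 + 6)) - 2) - 2)² = ((2*10*(-1 + 10) - 2) - 2)² = ((2*10*9 - 2) - 2)² = ((180 - 2) - 2)² = (178 - 2)² = 176² = 30976)
u² = 30976² = 959512576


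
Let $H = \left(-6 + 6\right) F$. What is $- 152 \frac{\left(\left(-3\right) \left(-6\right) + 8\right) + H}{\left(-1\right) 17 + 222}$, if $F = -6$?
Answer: $- \frac{3952}{205} \approx -19.278$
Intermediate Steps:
$H = 0$ ($H = \left(-6 + 6\right) \left(-6\right) = 0 \left(-6\right) = 0$)
$- 152 \frac{\left(\left(-3\right) \left(-6\right) + 8\right) + H}{\left(-1\right) 17 + 222} = - 152 \frac{\left(\left(-3\right) \left(-6\right) + 8\right) + 0}{\left(-1\right) 17 + 222} = - 152 \frac{\left(18 + 8\right) + 0}{-17 + 222} = - 152 \frac{26 + 0}{205} = - 152 \cdot 26 \cdot \frac{1}{205} = \left(-152\right) \frac{26}{205} = - \frac{3952}{205}$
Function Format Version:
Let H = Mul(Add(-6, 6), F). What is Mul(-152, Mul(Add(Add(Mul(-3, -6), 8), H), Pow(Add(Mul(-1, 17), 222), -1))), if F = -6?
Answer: Rational(-3952, 205) ≈ -19.278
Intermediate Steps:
H = 0 (H = Mul(Add(-6, 6), -6) = Mul(0, -6) = 0)
Mul(-152, Mul(Add(Add(Mul(-3, -6), 8), H), Pow(Add(Mul(-1, 17), 222), -1))) = Mul(-152, Mul(Add(Add(Mul(-3, -6), 8), 0), Pow(Add(Mul(-1, 17), 222), -1))) = Mul(-152, Mul(Add(Add(18, 8), 0), Pow(Add(-17, 222), -1))) = Mul(-152, Mul(Add(26, 0), Pow(205, -1))) = Mul(-152, Mul(26, Rational(1, 205))) = Mul(-152, Rational(26, 205)) = Rational(-3952, 205)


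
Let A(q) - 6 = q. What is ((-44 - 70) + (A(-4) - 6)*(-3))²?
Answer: 10404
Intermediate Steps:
A(q) = 6 + q
((-44 - 70) + (A(-4) - 6)*(-3))² = ((-44 - 70) + ((6 - 4) - 6)*(-3))² = (-114 + (2 - 6)*(-3))² = (-114 - 4*(-3))² = (-114 + 12)² = (-102)² = 10404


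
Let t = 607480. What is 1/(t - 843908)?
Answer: -1/236428 ≈ -4.2296e-6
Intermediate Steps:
1/(t - 843908) = 1/(607480 - 843908) = 1/(-236428) = -1/236428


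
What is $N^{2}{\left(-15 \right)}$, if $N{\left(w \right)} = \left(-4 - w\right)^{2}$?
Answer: $14641$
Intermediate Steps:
$N^{2}{\left(-15 \right)} = \left(\left(4 - 15\right)^{2}\right)^{2} = \left(\left(-11\right)^{2}\right)^{2} = 121^{2} = 14641$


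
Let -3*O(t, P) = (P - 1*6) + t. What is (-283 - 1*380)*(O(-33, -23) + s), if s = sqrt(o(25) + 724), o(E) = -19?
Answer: -13702 - 663*sqrt(705) ≈ -31306.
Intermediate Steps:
O(t, P) = 2 - P/3 - t/3 (O(t, P) = -((P - 1*6) + t)/3 = -((P - 6) + t)/3 = -((-6 + P) + t)/3 = -(-6 + P + t)/3 = 2 - P/3 - t/3)
s = sqrt(705) (s = sqrt(-19 + 724) = sqrt(705) ≈ 26.552)
(-283 - 1*380)*(O(-33, -23) + s) = (-283 - 1*380)*((2 - 1/3*(-23) - 1/3*(-33)) + sqrt(705)) = (-283 - 380)*((2 + 23/3 + 11) + sqrt(705)) = -663*(62/3 + sqrt(705)) = -13702 - 663*sqrt(705)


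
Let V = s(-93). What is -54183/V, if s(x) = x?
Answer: 18061/31 ≈ 582.61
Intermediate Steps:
V = -93
-54183/V = -54183/(-93) = -54183*(-1/93) = 18061/31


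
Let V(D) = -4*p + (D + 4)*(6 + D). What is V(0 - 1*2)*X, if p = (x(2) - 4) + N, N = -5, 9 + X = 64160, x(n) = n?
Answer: 2309436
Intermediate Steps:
X = 64151 (X = -9 + 64160 = 64151)
p = -7 (p = (2 - 4) - 5 = -2 - 5 = -7)
V(D) = 28 + (4 + D)*(6 + D) (V(D) = -4*(-7) + (D + 4)*(6 + D) = 28 + (4 + D)*(6 + D))
V(0 - 1*2)*X = (52 + (0 - 1*2)² + 10*(0 - 1*2))*64151 = (52 + (0 - 2)² + 10*(0 - 2))*64151 = (52 + (-2)² + 10*(-2))*64151 = (52 + 4 - 20)*64151 = 36*64151 = 2309436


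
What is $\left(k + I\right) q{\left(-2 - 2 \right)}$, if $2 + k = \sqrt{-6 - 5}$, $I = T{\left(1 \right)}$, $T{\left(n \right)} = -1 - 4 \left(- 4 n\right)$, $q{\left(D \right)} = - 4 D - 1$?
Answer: $195 + 15 i \sqrt{11} \approx 195.0 + 49.749 i$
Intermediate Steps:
$q{\left(D \right)} = -1 - 4 D$
$T{\left(n \right)} = -1 + 16 n$
$I = 15$ ($I = -1 + 16 \cdot 1 = -1 + 16 = 15$)
$k = -2 + i \sqrt{11}$ ($k = -2 + \sqrt{-6 - 5} = -2 + \sqrt{-11} = -2 + i \sqrt{11} \approx -2.0 + 3.3166 i$)
$\left(k + I\right) q{\left(-2 - 2 \right)} = \left(\left(-2 + i \sqrt{11}\right) + 15\right) \left(-1 - 4 \left(-2 - 2\right)\right) = \left(13 + i \sqrt{11}\right) \left(-1 - -16\right) = \left(13 + i \sqrt{11}\right) \left(-1 + 16\right) = \left(13 + i \sqrt{11}\right) 15 = 195 + 15 i \sqrt{11}$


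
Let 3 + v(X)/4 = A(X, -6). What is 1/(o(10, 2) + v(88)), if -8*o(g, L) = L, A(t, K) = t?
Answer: 4/1359 ≈ 0.0029433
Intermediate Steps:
v(X) = -12 + 4*X
o(g, L) = -L/8
1/(o(10, 2) + v(88)) = 1/(-1/8*2 + (-12 + 4*88)) = 1/(-1/4 + (-12 + 352)) = 1/(-1/4 + 340) = 1/(1359/4) = 4/1359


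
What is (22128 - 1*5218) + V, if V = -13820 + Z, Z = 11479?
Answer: 14569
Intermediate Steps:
V = -2341 (V = -13820 + 11479 = -2341)
(22128 - 1*5218) + V = (22128 - 1*5218) - 2341 = (22128 - 5218) - 2341 = 16910 - 2341 = 14569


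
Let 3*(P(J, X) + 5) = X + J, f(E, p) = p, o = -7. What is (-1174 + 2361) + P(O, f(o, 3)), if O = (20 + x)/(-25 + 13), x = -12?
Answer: 10645/9 ≈ 1182.8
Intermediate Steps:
O = -⅔ (O = (20 - 12)/(-25 + 13) = 8/(-12) = 8*(-1/12) = -⅔ ≈ -0.66667)
P(J, X) = -5 + J/3 + X/3 (P(J, X) = -5 + (X + J)/3 = -5 + (J + X)/3 = -5 + (J/3 + X/3) = -5 + J/3 + X/3)
(-1174 + 2361) + P(O, f(o, 3)) = (-1174 + 2361) + (-5 + (⅓)*(-⅔) + (⅓)*3) = 1187 + (-5 - 2/9 + 1) = 1187 - 38/9 = 10645/9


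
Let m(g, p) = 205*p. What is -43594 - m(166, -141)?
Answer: -14689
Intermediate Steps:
-43594 - m(166, -141) = -43594 - 205*(-141) = -43594 - 1*(-28905) = -43594 + 28905 = -14689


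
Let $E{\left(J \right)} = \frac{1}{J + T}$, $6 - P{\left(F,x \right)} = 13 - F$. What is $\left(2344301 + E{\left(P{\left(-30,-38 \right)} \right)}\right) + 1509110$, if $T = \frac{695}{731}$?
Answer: $\frac{101545085941}{26352} \approx 3.8534 \cdot 10^{6}$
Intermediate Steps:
$T = \frac{695}{731}$ ($T = 695 \cdot \frac{1}{731} = \frac{695}{731} \approx 0.95075$)
$P{\left(F,x \right)} = -7 + F$ ($P{\left(F,x \right)} = 6 - \left(13 - F\right) = 6 + \left(-13 + F\right) = -7 + F$)
$E{\left(J \right)} = \frac{1}{\frac{695}{731} + J}$ ($E{\left(J \right)} = \frac{1}{J + \frac{695}{731}} = \frac{1}{\frac{695}{731} + J}$)
$\left(2344301 + E{\left(P{\left(-30,-38 \right)} \right)}\right) + 1509110 = \left(2344301 + \frac{731}{695 + 731 \left(-7 - 30\right)}\right) + 1509110 = \left(2344301 + \frac{731}{695 + 731 \left(-37\right)}\right) + 1509110 = \left(2344301 + \frac{731}{695 - 27047}\right) + 1509110 = \left(2344301 + \frac{731}{-26352}\right) + 1509110 = \left(2344301 + 731 \left(- \frac{1}{26352}\right)\right) + 1509110 = \left(2344301 - \frac{731}{26352}\right) + 1509110 = \frac{61777019221}{26352} + 1509110 = \frac{101545085941}{26352}$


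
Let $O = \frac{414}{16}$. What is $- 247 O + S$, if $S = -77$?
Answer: $- \frac{51745}{8} \approx -6468.1$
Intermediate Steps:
$O = \frac{207}{8}$ ($O = 414 \cdot \frac{1}{16} = \frac{207}{8} \approx 25.875$)
$- 247 O + S = \left(-247\right) \frac{207}{8} - 77 = - \frac{51129}{8} - 77 = - \frac{51745}{8}$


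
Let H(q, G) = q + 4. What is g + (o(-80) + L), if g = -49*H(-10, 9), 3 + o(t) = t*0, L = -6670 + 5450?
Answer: -929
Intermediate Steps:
L = -1220
H(q, G) = 4 + q
o(t) = -3 (o(t) = -3 + t*0 = -3 + 0 = -3)
g = 294 (g = -49*(4 - 10) = -49*(-6) = 294)
g + (o(-80) + L) = 294 + (-3 - 1220) = 294 - 1223 = -929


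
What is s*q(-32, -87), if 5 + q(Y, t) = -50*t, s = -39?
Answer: -169455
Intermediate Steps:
q(Y, t) = -5 - 50*t
s*q(-32, -87) = -39*(-5 - 50*(-87)) = -39*(-5 + 4350) = -39*4345 = -169455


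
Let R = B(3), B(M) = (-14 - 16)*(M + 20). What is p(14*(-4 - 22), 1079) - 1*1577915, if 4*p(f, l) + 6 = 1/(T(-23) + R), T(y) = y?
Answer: -4500217859/2852 ≈ -1.5779e+6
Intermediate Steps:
B(M) = -600 - 30*M (B(M) = -30*(20 + M) = -600 - 30*M)
R = -690 (R = -600 - 30*3 = -600 - 90 = -690)
p(f, l) = -4279/2852 (p(f, l) = -3/2 + 1/(4*(-23 - 690)) = -3/2 + (¼)/(-713) = -3/2 + (¼)*(-1/713) = -3/2 - 1/2852 = -4279/2852)
p(14*(-4 - 22), 1079) - 1*1577915 = -4279/2852 - 1*1577915 = -4279/2852 - 1577915 = -4500217859/2852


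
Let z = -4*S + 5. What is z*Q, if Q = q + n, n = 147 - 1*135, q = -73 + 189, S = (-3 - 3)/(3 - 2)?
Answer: 3712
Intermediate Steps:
S = -6 (S = -6/1 = -6*1 = -6)
q = 116
z = 29 (z = -4*(-6) + 5 = 24 + 5 = 29)
n = 12 (n = 147 - 135 = 12)
Q = 128 (Q = 116 + 12 = 128)
z*Q = 29*128 = 3712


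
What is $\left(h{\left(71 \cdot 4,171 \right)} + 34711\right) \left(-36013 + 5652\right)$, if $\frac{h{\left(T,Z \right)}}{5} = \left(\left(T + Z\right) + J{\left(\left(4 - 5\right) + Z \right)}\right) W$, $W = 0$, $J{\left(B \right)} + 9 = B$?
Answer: $-1053860671$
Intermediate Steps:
$J{\left(B \right)} = -9 + B$
$h{\left(T,Z \right)} = 0$ ($h{\left(T,Z \right)} = 5 \left(\left(T + Z\right) + \left(-9 + \left(\left(4 - 5\right) + Z\right)\right)\right) 0 = 5 \left(\left(T + Z\right) + \left(-9 + \left(-1 + Z\right)\right)\right) 0 = 5 \left(\left(T + Z\right) + \left(-10 + Z\right)\right) 0 = 5 \left(-10 + T + 2 Z\right) 0 = 5 \cdot 0 = 0$)
$\left(h{\left(71 \cdot 4,171 \right)} + 34711\right) \left(-36013 + 5652\right) = \left(0 + 34711\right) \left(-36013 + 5652\right) = 34711 \left(-30361\right) = -1053860671$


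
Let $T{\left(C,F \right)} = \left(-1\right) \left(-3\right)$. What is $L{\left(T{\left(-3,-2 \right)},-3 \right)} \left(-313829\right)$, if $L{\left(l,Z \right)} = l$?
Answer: $-941487$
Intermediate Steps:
$T{\left(C,F \right)} = 3$
$L{\left(T{\left(-3,-2 \right)},-3 \right)} \left(-313829\right) = 3 \left(-313829\right) = -941487$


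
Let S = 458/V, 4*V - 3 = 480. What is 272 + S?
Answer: 133208/483 ≈ 275.79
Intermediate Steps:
V = 483/4 (V = 3/4 + (1/4)*480 = 3/4 + 120 = 483/4 ≈ 120.75)
S = 1832/483 (S = 458/(483/4) = 458*(4/483) = 1832/483 ≈ 3.7930)
272 + S = 272 + 1832/483 = 133208/483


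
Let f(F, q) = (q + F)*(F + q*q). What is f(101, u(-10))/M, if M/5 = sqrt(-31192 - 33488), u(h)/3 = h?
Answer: -923*I*sqrt(330)/300 ≈ -55.89*I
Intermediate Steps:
u(h) = 3*h
f(F, q) = (F + q)*(F + q**2)
M = 70*I*sqrt(330) (M = 5*sqrt(-31192 - 33488) = 5*sqrt(-64680) = 5*(14*I*sqrt(330)) = 70*I*sqrt(330) ≈ 1271.6*I)
f(101, u(-10))/M = (101**2 + (3*(-10))**3 + 101*(3*(-10)) + 101*(3*(-10))**2)/((70*I*sqrt(330))) = (10201 + (-30)**3 + 101*(-30) + 101*(-30)**2)*(-I*sqrt(330)/23100) = (10201 - 27000 - 3030 + 101*900)*(-I*sqrt(330)/23100) = (10201 - 27000 - 3030 + 90900)*(-I*sqrt(330)/23100) = 71071*(-I*sqrt(330)/23100) = -923*I*sqrt(330)/300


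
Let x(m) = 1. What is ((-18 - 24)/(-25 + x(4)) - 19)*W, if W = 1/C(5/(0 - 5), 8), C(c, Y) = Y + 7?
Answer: -23/20 ≈ -1.1500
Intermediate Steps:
C(c, Y) = 7 + Y
W = 1/15 (W = 1/(7 + 8) = 1/15 ≈ 0.066667)
((-18 - 24)/(-25 + x(4)) - 19)*W = ((-18 - 24)/(-25 + 1) - 19)*(1/15) = (-42/(-24) - 19)*(1/15) = (-42*(-1/24) - 19)*(1/15) = (7/4 - 19)*(1/15) = -69/4*1/15 = -23/20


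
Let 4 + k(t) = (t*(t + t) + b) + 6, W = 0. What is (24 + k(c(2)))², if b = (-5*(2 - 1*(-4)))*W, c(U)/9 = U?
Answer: 454276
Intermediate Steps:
c(U) = 9*U
b = 0 (b = -5*(2 - 1*(-4))*0 = -5*(2 + 4)*0 = -5*6*0 = -30*0 = 0)
k(t) = 2 + 2*t² (k(t) = -4 + ((t*(t + t) + 0) + 6) = -4 + ((t*(2*t) + 0) + 6) = -4 + ((2*t² + 0) + 6) = -4 + (2*t² + 6) = -4 + (6 + 2*t²) = 2 + 2*t²)
(24 + k(c(2)))² = (24 + (2 + 2*(9*2)²))² = (24 + (2 + 2*18²))² = (24 + (2 + 2*324))² = (24 + (2 + 648))² = (24 + 650)² = 674² = 454276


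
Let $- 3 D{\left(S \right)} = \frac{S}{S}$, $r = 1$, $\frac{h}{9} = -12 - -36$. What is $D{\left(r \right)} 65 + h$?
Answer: $\frac{583}{3} \approx 194.33$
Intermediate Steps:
$h = 216$ ($h = 9 \left(-12 - -36\right) = 9 \left(-12 + 36\right) = 9 \cdot 24 = 216$)
$D{\left(S \right)} = - \frac{1}{3}$ ($D{\left(S \right)} = - \frac{S \frac{1}{S}}{3} = \left(- \frac{1}{3}\right) 1 = - \frac{1}{3}$)
$D{\left(r \right)} 65 + h = \left(- \frac{1}{3}\right) 65 + 216 = - \frac{65}{3} + 216 = \frac{583}{3}$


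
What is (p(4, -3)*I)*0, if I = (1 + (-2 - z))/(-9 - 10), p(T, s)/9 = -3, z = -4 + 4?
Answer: 0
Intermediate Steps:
z = 0
p(T, s) = -27 (p(T, s) = 9*(-3) = -27)
I = 1/19 (I = (1 + (-2 - 1*0))/(-9 - 10) = (1 + (-2 + 0))/(-19) = (1 - 2)*(-1/19) = -1*(-1/19) = 1/19 ≈ 0.052632)
(p(4, -3)*I)*0 = -27*1/19*0 = -27/19*0 = 0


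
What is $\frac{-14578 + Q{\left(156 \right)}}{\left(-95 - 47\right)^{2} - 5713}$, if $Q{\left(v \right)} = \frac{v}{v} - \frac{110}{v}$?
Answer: $- \frac{1137061}{1127178} \approx -1.0088$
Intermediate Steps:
$Q{\left(v \right)} = 1 - \frac{110}{v}$
$\frac{-14578 + Q{\left(156 \right)}}{\left(-95 - 47\right)^{2} - 5713} = \frac{-14578 + \frac{-110 + 156}{156}}{\left(-95 - 47\right)^{2} - 5713} = \frac{-14578 + \frac{1}{156} \cdot 46}{\left(-142\right)^{2} - 5713} = \frac{-14578 + \frac{23}{78}}{20164 - 5713} = - \frac{1137061}{78 \cdot 14451} = \left(- \frac{1137061}{78}\right) \frac{1}{14451} = - \frac{1137061}{1127178}$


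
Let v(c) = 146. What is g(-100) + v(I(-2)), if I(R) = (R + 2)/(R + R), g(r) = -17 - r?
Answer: 229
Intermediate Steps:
I(R) = (2 + R)/(2*R) (I(R) = (2 + R)/((2*R)) = (2 + R)*(1/(2*R)) = (2 + R)/(2*R))
g(-100) + v(I(-2)) = (-17 - 1*(-100)) + 146 = (-17 + 100) + 146 = 83 + 146 = 229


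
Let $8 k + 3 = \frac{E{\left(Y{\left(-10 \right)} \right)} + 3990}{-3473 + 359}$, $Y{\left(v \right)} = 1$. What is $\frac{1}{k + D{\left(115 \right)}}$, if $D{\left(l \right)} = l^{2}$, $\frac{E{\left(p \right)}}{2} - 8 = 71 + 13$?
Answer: $\frac{6228}{82361921} \approx 7.5617 \cdot 10^{-5}$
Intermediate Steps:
$E{\left(p \right)} = 184$ ($E{\left(p \right)} = 16 + 2 \left(71 + 13\right) = 16 + 2 \cdot 84 = 16 + 168 = 184$)
$k = - \frac{3379}{6228}$ ($k = - \frac{3}{8} + \frac{\left(184 + 3990\right) \frac{1}{-3473 + 359}}{8} = - \frac{3}{8} + \frac{4174 \frac{1}{-3114}}{8} = - \frac{3}{8} + \frac{4174 \left(- \frac{1}{3114}\right)}{8} = - \frac{3}{8} + \frac{1}{8} \left(- \frac{2087}{1557}\right) = - \frac{3}{8} - \frac{2087}{12456} = - \frac{3379}{6228} \approx -0.54255$)
$\frac{1}{k + D{\left(115 \right)}} = \frac{1}{- \frac{3379}{6228} + 115^{2}} = \frac{1}{- \frac{3379}{6228} + 13225} = \frac{1}{\frac{82361921}{6228}} = \frac{6228}{82361921}$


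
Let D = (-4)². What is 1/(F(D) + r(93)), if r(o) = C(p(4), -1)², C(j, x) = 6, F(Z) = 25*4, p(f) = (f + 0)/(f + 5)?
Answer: 1/136 ≈ 0.0073529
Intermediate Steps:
p(f) = f/(5 + f)
D = 16
F(Z) = 100
r(o) = 36 (r(o) = 6² = 36)
1/(F(D) + r(93)) = 1/(100 + 36) = 1/136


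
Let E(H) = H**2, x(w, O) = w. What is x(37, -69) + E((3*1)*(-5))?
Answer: 262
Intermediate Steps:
x(37, -69) + E((3*1)*(-5)) = 37 + ((3*1)*(-5))**2 = 37 + (3*(-5))**2 = 37 + (-15)**2 = 37 + 225 = 262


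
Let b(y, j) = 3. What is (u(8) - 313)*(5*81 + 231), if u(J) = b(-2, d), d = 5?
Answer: -197160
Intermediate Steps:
u(J) = 3
(u(8) - 313)*(5*81 + 231) = (3 - 313)*(5*81 + 231) = -310*(405 + 231) = -310*636 = -197160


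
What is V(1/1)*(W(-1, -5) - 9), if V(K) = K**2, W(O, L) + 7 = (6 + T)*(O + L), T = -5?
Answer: -22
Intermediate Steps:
W(O, L) = -7 + L + O (W(O, L) = -7 + (6 - 5)*(O + L) = -7 + 1*(L + O) = -7 + (L + O) = -7 + L + O)
V(1/1)*(W(-1, -5) - 9) = (1/1)**2*((-7 - 5 - 1) - 9) = (1*1)**2*(-13 - 9) = 1**2*(-22) = 1*(-22) = -22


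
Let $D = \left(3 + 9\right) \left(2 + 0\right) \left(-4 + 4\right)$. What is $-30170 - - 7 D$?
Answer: $-30170$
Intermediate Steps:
$D = 0$ ($D = 12 \cdot 2 \cdot 0 = 12 \cdot 0 = 0$)
$-30170 - - 7 D = -30170 - \left(-7\right) 0 = -30170 - 0 = -30170 + 0 = -30170$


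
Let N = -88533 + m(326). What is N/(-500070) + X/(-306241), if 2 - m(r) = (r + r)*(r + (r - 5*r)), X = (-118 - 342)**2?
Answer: -54795880225/30628387374 ≈ -1.7891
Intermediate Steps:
X = 211600 (X = (-460)**2 = 211600)
m(r) = 2 + 6*r**2 (m(r) = 2 - (r + r)*(r + (r - 5*r)) = 2 - 2*r*(r - 4*r) = 2 - 2*r*(-3*r) = 2 - (-6)*r**2 = 2 + 6*r**2)
N = 549125 (N = -88533 + (2 + 6*326**2) = -88533 + (2 + 6*106276) = -88533 + (2 + 637656) = -88533 + 637658 = 549125)
N/(-500070) + X/(-306241) = 549125/(-500070) + 211600/(-306241) = 549125*(-1/500070) + 211600*(-1/306241) = -109825/100014 - 211600/306241 = -54795880225/30628387374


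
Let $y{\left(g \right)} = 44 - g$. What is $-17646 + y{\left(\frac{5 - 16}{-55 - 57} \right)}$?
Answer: $- \frac{1971435}{112} \approx -17602.0$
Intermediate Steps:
$-17646 + y{\left(\frac{5 - 16}{-55 - 57} \right)} = -17646 + \left(44 - \frac{5 - 16}{-55 - 57}\right) = -17646 + \left(44 - - \frac{11}{-112}\right) = -17646 + \left(44 - \left(-11\right) \left(- \frac{1}{112}\right)\right) = -17646 + \left(44 - \frac{11}{112}\right) = -17646 + \frac{4917}{112} = - \frac{1971435}{112}$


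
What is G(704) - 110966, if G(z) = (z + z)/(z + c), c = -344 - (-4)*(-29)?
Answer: -6768574/61 ≈ -1.1096e+5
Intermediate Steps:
c = -460 (c = -344 - 1*116 = -344 - 116 = -460)
G(z) = 2*z/(-460 + z) (G(z) = (z + z)/(z - 460) = (2*z)/(-460 + z) = 2*z/(-460 + z))
G(704) - 110966 = 2*704/(-460 + 704) - 110966 = 2*704/244 - 110966 = 2*704*(1/244) - 110966 = 352/61 - 110966 = -6768574/61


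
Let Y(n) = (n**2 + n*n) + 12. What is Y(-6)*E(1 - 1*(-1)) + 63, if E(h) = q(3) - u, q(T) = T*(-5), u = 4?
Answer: -1533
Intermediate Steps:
q(T) = -5*T
E(h) = -19 (E(h) = -5*3 - 1*4 = -15 - 4 = -19)
Y(n) = 12 + 2*n**2 (Y(n) = (n**2 + n**2) + 12 = 2*n**2 + 12 = 12 + 2*n**2)
Y(-6)*E(1 - 1*(-1)) + 63 = (12 + 2*(-6)**2)*(-19) + 63 = (12 + 2*36)*(-19) + 63 = (12 + 72)*(-19) + 63 = 84*(-19) + 63 = -1596 + 63 = -1533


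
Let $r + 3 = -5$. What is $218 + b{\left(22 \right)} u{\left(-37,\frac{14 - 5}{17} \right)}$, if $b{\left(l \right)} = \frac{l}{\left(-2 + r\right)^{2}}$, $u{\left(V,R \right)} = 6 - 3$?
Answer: $\frac{10933}{50} \approx 218.66$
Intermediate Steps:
$r = -8$ ($r = -3 - 5 = -8$)
$u{\left(V,R \right)} = 3$
$b{\left(l \right)} = \frac{l}{100}$ ($b{\left(l \right)} = \frac{l}{\left(-2 - 8\right)^{2}} = \frac{l}{\left(-10\right)^{2}} = \frac{l}{100}$)
$218 + b{\left(22 \right)} u{\left(-37,\frac{14 - 5}{17} \right)} = 218 + \frac{1}{100} \cdot 22 \cdot 3 = 218 + \frac{11}{50} \cdot 3 = 218 + \frac{33}{50} = \frac{10933}{50}$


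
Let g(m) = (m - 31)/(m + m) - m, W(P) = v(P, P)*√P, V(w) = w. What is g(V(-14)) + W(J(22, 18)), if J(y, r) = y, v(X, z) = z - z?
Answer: 437/28 ≈ 15.607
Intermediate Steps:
v(X, z) = 0
W(P) = 0 (W(P) = 0*√P = 0)
g(m) = -m + (-31 + m)/(2*m) (g(m) = (-31 + m)/((2*m)) - m = (-31 + m)*(1/(2*m)) - m = (-31 + m)/(2*m) - m = -m + (-31 + m)/(2*m))
g(V(-14)) + W(J(22, 18)) = (½ - 1*(-14) - 31/2/(-14)) + 0 = (½ + 14 - 31/2*(-1/14)) + 0 = (½ + 14 + 31/28) + 0 = 437/28 + 0 = 437/28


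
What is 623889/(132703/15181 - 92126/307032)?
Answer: 1453989782674044/19672751345 ≈ 73909.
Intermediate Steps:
623889/(132703/15181 - 92126/307032) = 623889/(132703*(1/15181) - 92126*1/307032) = 623889/(132703/15181 - 46063/153516) = 623889/(19672751345/2330526396) = 623889*(2330526396/19672751345) = 1453989782674044/19672751345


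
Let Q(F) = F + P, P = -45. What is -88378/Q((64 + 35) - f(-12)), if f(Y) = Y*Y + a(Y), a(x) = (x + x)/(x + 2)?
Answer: 220945/231 ≈ 956.47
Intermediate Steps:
a(x) = 2*x/(2 + x) (a(x) = (2*x)/(2 + x) = 2*x/(2 + x))
f(Y) = Y**2 + 2*Y/(2 + Y) (f(Y) = Y*Y + 2*Y/(2 + Y) = Y**2 + 2*Y/(2 + Y))
Q(F) = -45 + F (Q(F) = F - 45 = -45 + F)
-88378/Q((64 + 35) - f(-12)) = -88378/(-45 + ((64 + 35) - (-12)*(2 - 12*(2 - 12))/(2 - 12))) = -88378/(-45 + (99 - (-12)*(2 - 12*(-10))/(-10))) = -88378/(-45 + (99 - (-12)*(-1)*(2 + 120)/10)) = -88378/(-45 + (99 - (-12)*(-1)*122/10)) = -88378/(-45 + (99 - 1*732/5)) = -88378/(-45 + (99 - 732/5)) = -88378/(-45 - 237/5) = -88378/(-462/5) = -88378*(-5/462) = 220945/231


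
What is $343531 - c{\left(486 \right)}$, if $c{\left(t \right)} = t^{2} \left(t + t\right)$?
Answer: $-229238981$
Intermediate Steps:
$c{\left(t \right)} = 2 t^{3}$ ($c{\left(t \right)} = t^{2} \cdot 2 t = 2 t^{3}$)
$343531 - c{\left(486 \right)} = 343531 - 2 \cdot 486^{3} = 343531 - 2 \cdot 114791256 = 343531 - 229582512 = -229238981$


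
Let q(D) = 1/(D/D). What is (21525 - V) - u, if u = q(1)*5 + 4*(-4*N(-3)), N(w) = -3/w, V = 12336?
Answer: 9200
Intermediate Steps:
q(D) = 1 (q(D) = 1/1 = 1)
u = -11 (u = 1*5 + 4*(-(-12)/(-3)) = 5 + 4*(-(-12)*(-1)/3) = 5 + 4*(-4*1) = 5 + 4*(-4) = 5 - 16 = -11)
(21525 - V) - u = (21525 - 1*12336) - 1*(-11) = (21525 - 12336) + 11 = 9189 + 11 = 9200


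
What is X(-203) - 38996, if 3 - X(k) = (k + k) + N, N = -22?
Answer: -38565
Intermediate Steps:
X(k) = 25 - 2*k (X(k) = 3 - ((k + k) - 22) = 3 - (2*k - 22) = 3 - (-22 + 2*k) = 3 + (22 - 2*k) = 25 - 2*k)
X(-203) - 38996 = (25 - 2*(-203)) - 38996 = (25 + 406) - 38996 = 431 - 38996 = -38565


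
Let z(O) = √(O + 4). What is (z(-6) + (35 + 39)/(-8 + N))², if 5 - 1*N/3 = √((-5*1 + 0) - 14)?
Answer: (74 + 3*√38 + 7*I*√2)²/(7 - 3*I*√19)² ≈ -28.244 + 27.373*I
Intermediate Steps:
N = 15 - 3*I*√19 (N = 15 - 3*√((-5*1 + 0) - 14) = 15 - 3*√((-5 + 0) - 14) = 15 - 3*√(-5 - 14) = 15 - 3*I*√19 ≈ 15.0 - 13.077*I)
z(O) = √(4 + O)
(z(-6) + (35 + 39)/(-8 + N))² = (√(4 - 6) + (35 + 39)/(-8 + (15 - 3*I*√19)))² = (√(-2) + 74/(7 - 3*I*√19))² = (I*√2 + 74/(7 - 3*I*√19))² = (74/(7 - 3*I*√19) + I*√2)²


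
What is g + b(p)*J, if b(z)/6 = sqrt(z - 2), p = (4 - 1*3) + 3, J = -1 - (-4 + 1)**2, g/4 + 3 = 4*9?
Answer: 132 - 60*sqrt(2) ≈ 47.147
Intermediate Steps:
g = 132 (g = -12 + 4*(4*9) = -12 + 4*36 = -12 + 144 = 132)
J = -10 (J = -1 - 1*(-3)**2 = -1 - 1*9 = -1 - 9 = -10)
p = 4 (p = (4 - 3) + 3 = 1 + 3 = 4)
b(z) = 6*sqrt(-2 + z) (b(z) = 6*sqrt(z - 2) = 6*sqrt(-2 + z))
g + b(p)*J = 132 + (6*sqrt(-2 + 4))*(-10) = 132 + (6*sqrt(2))*(-10) = 132 - 60*sqrt(2)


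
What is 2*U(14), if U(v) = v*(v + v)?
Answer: 784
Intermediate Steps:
U(v) = 2*v² (U(v) = v*(2*v) = 2*v²)
2*U(14) = 2*(2*14²) = 2*(2*196) = 2*392 = 784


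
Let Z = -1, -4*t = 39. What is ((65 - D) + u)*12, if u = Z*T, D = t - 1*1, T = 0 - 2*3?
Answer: 981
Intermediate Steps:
t = -39/4 (t = -¼*39 = -39/4 ≈ -9.7500)
T = -6 (T = 0 - 6 = -6)
D = -43/4 (D = -39/4 - 1*1 = -39/4 - 1 = -43/4 ≈ -10.750)
u = 6 (u = -1*(-6) = 6)
((65 - D) + u)*12 = ((65 - 1*(-43/4)) + 6)*12 = ((65 + 43/4) + 6)*12 = (303/4 + 6)*12 = (327/4)*12 = 981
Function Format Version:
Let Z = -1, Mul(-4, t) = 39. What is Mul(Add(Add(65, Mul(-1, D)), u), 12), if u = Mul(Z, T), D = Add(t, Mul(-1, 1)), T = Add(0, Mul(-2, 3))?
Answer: 981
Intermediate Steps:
t = Rational(-39, 4) (t = Mul(Rational(-1, 4), 39) = Rational(-39, 4) ≈ -9.7500)
T = -6 (T = Add(0, -6) = -6)
D = Rational(-43, 4) (D = Add(Rational(-39, 4), Mul(-1, 1)) = Add(Rational(-39, 4), -1) = Rational(-43, 4) ≈ -10.750)
u = 6 (u = Mul(-1, -6) = 6)
Mul(Add(Add(65, Mul(-1, D)), u), 12) = Mul(Add(Add(65, Mul(-1, Rational(-43, 4))), 6), 12) = Mul(Add(Add(65, Rational(43, 4)), 6), 12) = Mul(Add(Rational(303, 4), 6), 12) = Mul(Rational(327, 4), 12) = 981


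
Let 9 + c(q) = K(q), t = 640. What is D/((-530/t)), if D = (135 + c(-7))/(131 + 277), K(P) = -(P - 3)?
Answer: -64/159 ≈ -0.40252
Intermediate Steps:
K(P) = 3 - P (K(P) = -(-3 + P) = 3 - P)
c(q) = -6 - q (c(q) = -9 + (3 - q) = -6 - q)
D = ⅓ (D = (135 + (-6 - 1*(-7)))/(131 + 277) = (135 + (-6 + 7))/408 = (135 + 1)*(1/408) = 136*(1/408) = ⅓ ≈ 0.33333)
D/((-530/t)) = 1/(3*((-530/640))) = 1/(3*((-530*1/640))) = 1/(3*(-53/64)) = (⅓)*(-64/53) = -64/159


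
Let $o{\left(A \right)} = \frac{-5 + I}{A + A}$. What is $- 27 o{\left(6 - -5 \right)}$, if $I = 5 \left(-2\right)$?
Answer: $\frac{405}{22} \approx 18.409$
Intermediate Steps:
$I = -10$
$o{\left(A \right)} = - \frac{15}{2 A}$ ($o{\left(A \right)} = \frac{-5 - 10}{A + A} = - \frac{15}{2 A}$)
$- 27 o{\left(6 - -5 \right)} = - 27 \left(- \frac{15}{2 \left(6 - -5\right)}\right) = - 27 \left(- \frac{15}{2 \left(6 + 5\right)}\right) = - 27 \left(- \frac{15}{2 \cdot 11}\right) = - 27 \left(\left(- \frac{15}{2}\right) \frac{1}{11}\right) = \left(-27\right) \left(- \frac{15}{22}\right) = \frac{405}{22}$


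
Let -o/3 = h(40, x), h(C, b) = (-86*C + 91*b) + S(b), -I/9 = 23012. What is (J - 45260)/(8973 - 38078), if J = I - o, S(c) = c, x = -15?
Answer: 266828/29105 ≈ 9.1678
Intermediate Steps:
I = -207108 (I = -9*23012 = -207108)
h(C, b) = -86*C + 92*b (h(C, b) = (-86*C + 91*b) + b = -86*C + 92*b)
o = 14460 (o = -3*(-86*40 + 92*(-15)) = -3*(-3440 - 1380) = -3*(-4820) = 14460)
J = -221568 (J = -207108 - 1*14460 = -207108 - 14460 = -221568)
(J - 45260)/(8973 - 38078) = (-221568 - 45260)/(8973 - 38078) = -266828/(-29105) = -266828*(-1/29105) = 266828/29105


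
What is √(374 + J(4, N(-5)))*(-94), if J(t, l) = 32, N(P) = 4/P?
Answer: -94*√406 ≈ -1894.0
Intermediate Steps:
√(374 + J(4, N(-5)))*(-94) = √(374 + 32)*(-94) = √406*(-94) = -94*√406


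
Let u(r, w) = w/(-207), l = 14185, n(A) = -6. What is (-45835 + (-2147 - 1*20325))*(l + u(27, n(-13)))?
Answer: -22285545823/23 ≈ -9.6894e+8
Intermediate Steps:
u(r, w) = -w/207 (u(r, w) = w*(-1/207) = -w/207)
(-45835 + (-2147 - 1*20325))*(l + u(27, n(-13))) = (-45835 + (-2147 - 1*20325))*(14185 - 1/207*(-6)) = (-45835 + (-2147 - 20325))*(14185 + 2/69) = (-45835 - 22472)*(978767/69) = -68307*978767/69 = -22285545823/23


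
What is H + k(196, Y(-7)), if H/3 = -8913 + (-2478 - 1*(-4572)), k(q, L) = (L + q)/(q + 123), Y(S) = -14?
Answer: -6525601/319 ≈ -20456.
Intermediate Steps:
k(q, L) = (L + q)/(123 + q)
H = -20457 (H = 3*(-8913 + (-2478 - 1*(-4572))) = 3*(-8913 + (-2478 + 4572)) = 3*(-8913 + 2094) = 3*(-6819) = -20457)
H + k(196, Y(-7)) = -20457 + (-14 + 196)/(123 + 196) = -20457 + 182/319 = -6525601/319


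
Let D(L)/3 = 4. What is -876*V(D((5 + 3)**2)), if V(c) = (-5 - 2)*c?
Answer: 73584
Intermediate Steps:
D(L) = 12 (D(L) = 3*4 = 12)
V(c) = -7*c
-876*V(D((5 + 3)**2)) = -(-6132)*12 = -876*(-84) = 73584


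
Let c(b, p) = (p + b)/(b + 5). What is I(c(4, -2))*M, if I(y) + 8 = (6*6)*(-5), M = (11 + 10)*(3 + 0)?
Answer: -11844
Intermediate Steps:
c(b, p) = (b + p)/(5 + b)
M = 63 (M = 21*3 = 63)
I(y) = -188 (I(y) = -8 + (6*6)*(-5) = -8 + 36*(-5) = -8 - 180 = -188)
I(c(4, -2))*M = -188*63 = -11844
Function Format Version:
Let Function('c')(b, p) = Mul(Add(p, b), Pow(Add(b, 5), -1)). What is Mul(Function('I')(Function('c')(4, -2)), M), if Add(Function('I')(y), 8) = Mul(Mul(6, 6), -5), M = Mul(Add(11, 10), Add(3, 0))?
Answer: -11844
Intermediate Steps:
Function('c')(b, p) = Mul(Pow(Add(5, b), -1), Add(b, p)) (Function('c')(b, p) = Mul(Add(b, p), Pow(Add(5, b), -1)) = Mul(Pow(Add(5, b), -1), Add(b, p)))
M = 63 (M = Mul(21, 3) = 63)
Function('I')(y) = -188 (Function('I')(y) = Add(-8, Mul(Mul(6, 6), -5)) = Add(-8, Mul(36, -5)) = Add(-8, -180) = -188)
Mul(Function('I')(Function('c')(4, -2)), M) = Mul(-188, 63) = -11844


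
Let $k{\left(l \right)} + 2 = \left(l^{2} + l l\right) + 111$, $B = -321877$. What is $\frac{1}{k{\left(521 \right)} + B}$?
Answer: $\frac{1}{221114} \approx 4.5226 \cdot 10^{-6}$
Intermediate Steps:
$k{\left(l \right)} = 109 + 2 l^{2}$ ($k{\left(l \right)} = -2 + \left(\left(l^{2} + l l\right) + 111\right) = -2 + \left(\left(l^{2} + l^{2}\right) + 111\right) = -2 + \left(2 l^{2} + 111\right) = -2 + \left(111 + 2 l^{2}\right) = 109 + 2 l^{2}$)
$\frac{1}{k{\left(521 \right)} + B} = \frac{1}{\left(109 + 2 \cdot 521^{2}\right) - 321877} = \frac{1}{\left(109 + 2 \cdot 271441\right) - 321877} = \frac{1}{\left(109 + 542882\right) - 321877} = \frac{1}{542991 - 321877} = \frac{1}{221114}$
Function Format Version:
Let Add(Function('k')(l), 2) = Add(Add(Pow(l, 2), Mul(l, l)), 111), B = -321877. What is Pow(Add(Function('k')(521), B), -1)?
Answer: Rational(1, 221114) ≈ 4.5226e-6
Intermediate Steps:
Function('k')(l) = Add(109, Mul(2, Pow(l, 2))) (Function('k')(l) = Add(-2, Add(Add(Pow(l, 2), Mul(l, l)), 111)) = Add(-2, Add(Add(Pow(l, 2), Pow(l, 2)), 111)) = Add(-2, Add(Mul(2, Pow(l, 2)), 111)) = Add(-2, Add(111, Mul(2, Pow(l, 2)))) = Add(109, Mul(2, Pow(l, 2))))
Pow(Add(Function('k')(521), B), -1) = Pow(Add(Add(109, Mul(2, Pow(521, 2))), -321877), -1) = Pow(Add(Add(109, Mul(2, 271441)), -321877), -1) = Pow(Add(Add(109, 542882), -321877), -1) = Pow(Add(542991, -321877), -1) = Pow(221114, -1) = Rational(1, 221114)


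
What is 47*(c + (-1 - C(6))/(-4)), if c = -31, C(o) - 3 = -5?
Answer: -5875/4 ≈ -1468.8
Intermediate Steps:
C(o) = -2 (C(o) = 3 - 5 = -2)
47*(c + (-1 - C(6))/(-4)) = 47*(-31 + (-1 - 1*(-2))/(-4)) = 47*(-31 + (-1 + 2)*(-¼)) = 47*(-31 + 1*(-¼)) = 47*(-31 - ¼) = 47*(-125/4) = -5875/4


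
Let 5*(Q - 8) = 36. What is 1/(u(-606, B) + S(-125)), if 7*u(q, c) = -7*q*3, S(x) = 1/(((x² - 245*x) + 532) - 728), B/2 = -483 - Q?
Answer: 46054/83726173 ≈ 0.00055005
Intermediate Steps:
Q = 76/5 (Q = 8 + (⅕)*36 = 8 + 36/5 = 76/5 ≈ 15.200)
B = -4982/5 (B = 2*(-483 - 1*76/5) = 2*(-483 - 76/5) = 2*(-2491/5) = -4982/5 ≈ -996.40)
S(x) = 1/(-196 + x² - 245*x) (S(x) = 1/((532 + x² - 245*x) - 728) = 1/(-196 + x² - 245*x))
u(q, c) = -3*q (u(q, c) = (-7*q*3)/7 = (-21*q)/7 = -3*q)
1/(u(-606, B) + S(-125)) = 1/(-3*(-606) + 1/(-196 + (-125)² - 245*(-125))) = 1/(1818 + 1/(-196 + 15625 + 30625)) = 1/(1818 + 1/46054) = 1/(83726173/46054) = 46054/83726173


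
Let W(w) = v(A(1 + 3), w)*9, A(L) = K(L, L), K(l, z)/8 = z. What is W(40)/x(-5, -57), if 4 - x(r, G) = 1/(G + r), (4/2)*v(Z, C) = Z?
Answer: 2976/83 ≈ 35.855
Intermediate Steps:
K(l, z) = 8*z
A(L) = 8*L
v(Z, C) = Z/2
W(w) = 144 (W(w) = ((8*(1 + 3))/2)*9 = ((8*4)/2)*9 = ((½)*32)*9 = 16*9 = 144)
x(r, G) = 4 - 1/(G + r)
W(40)/x(-5, -57) = 144/(((-1 + 4*(-57) + 4*(-5))/(-57 - 5))) = 144/(((-1 - 228 - 20)/(-62))) = 144/((-1/62*(-249))) = 144/(249/62) = 144*(62/249) = 2976/83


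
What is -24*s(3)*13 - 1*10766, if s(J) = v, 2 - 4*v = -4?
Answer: -11234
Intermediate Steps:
v = 3/2 (v = ½ - ¼*(-4) = ½ + 1 = 3/2 ≈ 1.5000)
s(J) = 3/2
-24*s(3)*13 - 1*10766 = -24*3/2*13 - 1*10766 = -36*13 - 10766 = -468 - 10766 = -11234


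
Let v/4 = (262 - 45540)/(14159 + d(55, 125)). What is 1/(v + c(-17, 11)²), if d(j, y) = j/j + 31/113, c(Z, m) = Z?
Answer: 1600111/441966423 ≈ 0.0036204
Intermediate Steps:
d(j, y) = 144/113 (d(j, y) = 1 + 31*(1/113) = 1 + 31/113 = 144/113)
v = -20465656/1600111 (v = 4*((262 - 45540)/(14159 + 144/113)) = 4*(-45278/1600111/113) = 4*(-45278*113/1600111) = 4*(-5116414/1600111) = -20465656/1600111 ≈ -12.790)
1/(v + c(-17, 11)²) = 1/(-20465656/1600111 + (-17)²) = 1/(-20465656/1600111 + 289) = 1/(441966423/1600111) = 1600111/441966423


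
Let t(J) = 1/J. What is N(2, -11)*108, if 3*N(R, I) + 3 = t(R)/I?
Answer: -1206/11 ≈ -109.64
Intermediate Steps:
t(J) = 1/J
N(R, I) = -1 + 1/(3*I*R) (N(R, I) = -1 + (1/(R*I))/3 = -1 + (1/(I*R))/3 = -1 + 1/(3*I*R))
N(2, -11)*108 = (-1 + (⅓)/(-11*2))*108 = (-1 + (⅓)*(-1/11)*(½))*108 = (-1 - 1/66)*108 = -67/66*108 = -1206/11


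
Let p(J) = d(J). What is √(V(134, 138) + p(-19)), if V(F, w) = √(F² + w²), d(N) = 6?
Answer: √(6 + 10*√370) ≈ 14.084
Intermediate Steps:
p(J) = 6
√(V(134, 138) + p(-19)) = √(√(134² + 138²) + 6) = √(√(17956 + 19044) + 6) = √(√37000 + 6) = √(10*√370 + 6) = √(6 + 10*√370)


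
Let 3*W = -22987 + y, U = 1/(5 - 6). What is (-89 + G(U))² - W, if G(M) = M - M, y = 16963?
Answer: 9929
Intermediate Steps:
U = -1 (U = 1/(-1) = -1)
G(M) = 0
W = -2008 (W = (-22987 + 16963)/3 = (⅓)*(-6024) = -2008)
(-89 + G(U))² - W = (-89 + 0)² - 1*(-2008) = (-89)² + 2008 = 7921 + 2008 = 9929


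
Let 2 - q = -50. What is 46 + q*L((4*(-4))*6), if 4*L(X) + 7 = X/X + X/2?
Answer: -656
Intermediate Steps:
L(X) = -3/2 + X/8 (L(X) = -7/4 + (X/X + X/2)/4 = -7/4 + (1 + X*(1/2))/4 = -7/4 + (1 + X/2)/4 = -7/4 + (1/4 + X/8) = -3/2 + X/8)
q = 52 (q = 2 - 1*(-50) = 2 + 50 = 52)
46 + q*L((4*(-4))*6) = 46 + 52*(-3/2 + ((4*(-4))*6)/8) = 46 + 52*(-3/2 + (-16*6)/8) = 46 + 52*(-3/2 + (1/8)*(-96)) = 46 + 52*(-3/2 - 12) = 46 + 52*(-27/2) = 46 - 702 = -656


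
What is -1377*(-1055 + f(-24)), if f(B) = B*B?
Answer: 659583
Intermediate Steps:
f(B) = B²
-1377*(-1055 + f(-24)) = -1377*(-1055 + (-24)²) = -1377*(-1055 + 576) = -1377*(-479) = 659583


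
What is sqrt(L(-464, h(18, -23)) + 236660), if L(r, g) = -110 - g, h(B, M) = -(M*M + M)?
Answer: 16*sqrt(926) ≈ 486.88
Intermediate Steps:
h(B, M) = -M - M**2 (h(B, M) = -(M**2 + M) = -(M + M**2) = -M - M**2)
sqrt(L(-464, h(18, -23)) + 236660) = sqrt((-110 - (-1)*(-23)*(1 - 23)) + 236660) = sqrt((-110 - (-1)*(-23)*(-22)) + 236660) = sqrt((-110 - 1*(-506)) + 236660) = sqrt((-110 + 506) + 236660) = sqrt(396 + 236660) = sqrt(237056) = 16*sqrt(926)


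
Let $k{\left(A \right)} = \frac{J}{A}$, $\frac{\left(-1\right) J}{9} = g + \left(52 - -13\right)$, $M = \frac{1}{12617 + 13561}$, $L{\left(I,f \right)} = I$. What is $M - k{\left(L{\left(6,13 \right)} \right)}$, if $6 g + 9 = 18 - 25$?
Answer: $\frac{1223822}{13089} \approx 93.5$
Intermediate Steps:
$M = \frac{1}{26178} \approx 3.82 \cdot 10^{-5}$
$g = - \frac{8}{3}$ ($g = - \frac{3}{2} + \frac{18 - 25}{6} = - \frac{3}{2} + \frac{1}{6} \left(-7\right) = - \frac{3}{2} - \frac{7}{6} = - \frac{8}{3} \approx -2.6667$)
$J = -561$ ($J = - 9 \left(- \frac{8}{3} + \left(52 - -13\right)\right) = - 9 \left(- \frac{8}{3} + \left(52 + 13\right)\right) = - 9 \left(- \frac{8}{3} + 65\right) = \left(-9\right) \frac{187}{3} = -561$)
$k{\left(A \right)} = - \frac{561}{A}$
$M - k{\left(L{\left(6,13 \right)} \right)} = \frac{1}{26178} - - \frac{561}{6} = \frac{1}{26178} - \left(-561\right) \frac{1}{6} = \frac{1}{26178} - - \frac{187}{2} = \frac{1}{26178} + \frac{187}{2} = \frac{1223822}{13089}$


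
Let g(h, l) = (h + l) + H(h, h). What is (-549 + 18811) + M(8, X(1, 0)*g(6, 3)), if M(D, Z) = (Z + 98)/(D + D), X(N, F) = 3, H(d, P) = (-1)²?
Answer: 18270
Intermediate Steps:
H(d, P) = 1
g(h, l) = 1 + h + l (g(h, l) = (h + l) + 1 = 1 + h + l)
M(D, Z) = (98 + Z)/(2*D) (M(D, Z) = (98 + Z)/((2*D)) = (98 + Z)*(1/(2*D)) = (98 + Z)/(2*D))
(-549 + 18811) + M(8, X(1, 0)*g(6, 3)) = (-549 + 18811) + (½)*(98 + 3*(1 + 6 + 3))/8 = 18262 + (½)*(⅛)*(98 + 3*10) = 18262 + (½)*(⅛)*(98 + 30) = 18262 + (½)*(⅛)*128 = 18262 + 8 = 18270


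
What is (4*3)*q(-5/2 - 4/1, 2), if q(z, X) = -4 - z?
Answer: 30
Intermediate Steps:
(4*3)*q(-5/2 - 4/1, 2) = (4*3)*(-4 - (-5/2 - 4/1)) = 12*(-4 - (-5*1/2 - 4*1)) = 12*(-4 - (-5/2 - 4)) = 12*(-4 - 1*(-13/2)) = 12*(-4 + 13/2) = 12*(5/2) = 30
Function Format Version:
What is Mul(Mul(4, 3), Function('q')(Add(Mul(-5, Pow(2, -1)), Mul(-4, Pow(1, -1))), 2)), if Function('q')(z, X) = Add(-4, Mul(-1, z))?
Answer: 30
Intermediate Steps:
Mul(Mul(4, 3), Function('q')(Add(Mul(-5, Pow(2, -1)), Mul(-4, Pow(1, -1))), 2)) = Mul(Mul(4, 3), Add(-4, Mul(-1, Add(Mul(-5, Pow(2, -1)), Mul(-4, Pow(1, -1)))))) = Mul(12, Add(-4, Mul(-1, Add(Mul(-5, Rational(1, 2)), Mul(-4, 1))))) = Mul(12, Add(-4, Mul(-1, Add(Rational(-5, 2), -4)))) = Mul(12, Add(-4, Mul(-1, Rational(-13, 2)))) = Mul(12, Add(-4, Rational(13, 2))) = Mul(12, Rational(5, 2)) = 30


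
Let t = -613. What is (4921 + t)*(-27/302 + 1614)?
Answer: 1049861754/151 ≈ 6.9527e+6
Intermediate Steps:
(4921 + t)*(-27/302 + 1614) = (4921 - 613)*(-27/302 + 1614) = 4308*(-27*1/302 + 1614) = 4308*(-27/302 + 1614) = 4308*(487401/302) = 1049861754/151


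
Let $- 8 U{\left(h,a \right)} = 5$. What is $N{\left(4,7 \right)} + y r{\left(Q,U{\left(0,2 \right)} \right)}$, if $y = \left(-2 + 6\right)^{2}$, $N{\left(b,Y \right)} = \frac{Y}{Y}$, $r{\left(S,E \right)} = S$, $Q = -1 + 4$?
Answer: $49$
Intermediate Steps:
$U{\left(h,a \right)} = - \frac{5}{8}$ ($U{\left(h,a \right)} = \left(- \frac{1}{8}\right) 5 = - \frac{5}{8}$)
$Q = 3$
$N{\left(b,Y \right)} = 1$
$y = 16$ ($y = 4^{2} = 16$)
$N{\left(4,7 \right)} + y r{\left(Q,U{\left(0,2 \right)} \right)} = 1 + 16 \cdot 3 = 1 + 48 = 49$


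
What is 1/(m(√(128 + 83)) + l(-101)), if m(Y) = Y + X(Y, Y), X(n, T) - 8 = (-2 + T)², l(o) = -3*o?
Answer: 526/274777 + 3*√211/274777 ≈ 0.0020729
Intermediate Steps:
X(n, T) = 8 + (-2 + T)²
m(Y) = 8 + Y + (-2 + Y)² (m(Y) = Y + (8 + (-2 + Y)²) = 8 + Y + (-2 + Y)²)
1/(m(√(128 + 83)) + l(-101)) = 1/((8 + √(128 + 83) + (-2 + √(128 + 83))²) - 3*(-101)) = 1/((8 + √211 + (-2 + √211)²) + 303) = 1/(311 + √211 + (-2 + √211)²)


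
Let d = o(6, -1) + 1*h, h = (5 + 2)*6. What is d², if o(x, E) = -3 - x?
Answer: 1089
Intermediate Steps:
h = 42 (h = 7*6 = 42)
d = 33 (d = (-3 - 1*6) + 1*42 = (-3 - 6) + 42 = -9 + 42 = 33)
d² = 33² = 1089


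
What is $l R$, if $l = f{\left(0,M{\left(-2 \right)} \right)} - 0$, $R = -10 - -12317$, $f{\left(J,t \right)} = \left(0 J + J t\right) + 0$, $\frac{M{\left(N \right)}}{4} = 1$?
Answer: $0$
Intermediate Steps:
$M{\left(N \right)} = 4$ ($M{\left(N \right)} = 4 \cdot 1 = 4$)
$f{\left(J,t \right)} = J t$ ($f{\left(J,t \right)} = \left(0 + J t\right) + 0 = J t + 0 = J t$)
$R = 12307$ ($R = -10 + 12317 = 12307$)
$l = 0$ ($l = 0 \cdot 4 - 0 = 0 + 0 = 0$)
$l R = 0 \cdot 12307 = 0$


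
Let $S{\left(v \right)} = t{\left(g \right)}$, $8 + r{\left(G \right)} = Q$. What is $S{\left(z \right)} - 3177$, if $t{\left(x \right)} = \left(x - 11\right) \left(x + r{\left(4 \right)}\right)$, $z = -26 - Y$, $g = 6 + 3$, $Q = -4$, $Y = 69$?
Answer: $-3171$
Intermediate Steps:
$r{\left(G \right)} = -12$ ($r{\left(G \right)} = -8 - 4 = -12$)
$g = 9$
$z = -95$ ($z = -26 - 69 = -95$)
$t{\left(x \right)} = \left(-12 + x\right) \left(-11 + x\right)$ ($t{\left(x \right)} = \left(x - 11\right) \left(x - 12\right) = \left(-11 + x\right) \left(-12 + x\right) = \left(-12 + x\right) \left(-11 + x\right)$)
$S{\left(v \right)} = 6$ ($S{\left(v \right)} = 132 + 9^{2} - 207 = 132 + 81 - 207 = 6$)
$S{\left(z \right)} - 3177 = 6 - 3177 = -3171$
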